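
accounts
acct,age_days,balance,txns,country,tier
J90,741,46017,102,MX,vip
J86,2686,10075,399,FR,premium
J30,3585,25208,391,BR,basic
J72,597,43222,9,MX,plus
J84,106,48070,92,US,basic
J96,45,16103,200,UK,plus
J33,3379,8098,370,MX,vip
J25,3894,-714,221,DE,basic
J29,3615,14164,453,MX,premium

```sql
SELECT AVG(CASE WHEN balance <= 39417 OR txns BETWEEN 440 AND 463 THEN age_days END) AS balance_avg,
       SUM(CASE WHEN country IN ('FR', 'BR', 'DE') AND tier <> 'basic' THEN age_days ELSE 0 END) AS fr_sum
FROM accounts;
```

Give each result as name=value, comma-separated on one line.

[balance_avg: balance <= 39417 OR txns BETWEEN 440 AND 463]
acct=J90: ✗
acct=J86: ✓ → 2686
acct=J30: ✓ → 3585
acct=J72: ✗
acct=J84: ✗
acct=J96: ✓ → 45
acct=J33: ✓ → 3379
acct=J25: ✓ → 3894
acct=J29: ✓ → 3615
balance_avg = (2686 + 3585 + 45 + 3379 + 3894 + 3615) / 6 = 2867.3333333333
—
[fr_sum: country IN ('FR', 'BR', 'DE') AND tier <> 'basic']
acct=J90: ✗
acct=J86: ✓ → 2686
acct=J30: ✗
acct=J72: ✗
acct=J84: ✗
acct=J96: ✗
acct=J33: ✗
acct=J25: ✗
acct=J29: ✗
fr_sum = 2686

balance_avg=2867.3333333333, fr_sum=2686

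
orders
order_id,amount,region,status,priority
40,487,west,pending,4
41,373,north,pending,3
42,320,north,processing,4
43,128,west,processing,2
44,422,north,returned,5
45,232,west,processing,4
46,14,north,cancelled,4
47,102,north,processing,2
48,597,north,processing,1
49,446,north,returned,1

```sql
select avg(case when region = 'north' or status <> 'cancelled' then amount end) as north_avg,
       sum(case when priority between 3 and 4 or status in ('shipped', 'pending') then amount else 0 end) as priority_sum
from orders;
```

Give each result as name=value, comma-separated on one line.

[north_avg: region = 'north' or status <> 'cancelled']
order_id=40: ✓ → 487
order_id=41: ✓ → 373
order_id=42: ✓ → 320
order_id=43: ✓ → 128
order_id=44: ✓ → 422
order_id=45: ✓ → 232
order_id=46: ✓ → 14
order_id=47: ✓ → 102
order_id=48: ✓ → 597
order_id=49: ✓ → 446
north_avg = (487 + 373 + 320 + 128 + 422 + 232 + 14 + 102 + 597 + 446) / 10 = 312.1
—
[priority_sum: priority between 3 and 4 or status in ('shipped', 'pending')]
order_id=40: ✓ → 487
order_id=41: ✓ → 373
order_id=42: ✓ → 320
order_id=43: ✗
order_id=44: ✗
order_id=45: ✓ → 232
order_id=46: ✓ → 14
order_id=47: ✗
order_id=48: ✗
order_id=49: ✗
priority_sum = 487 + 373 + 320 + 232 + 14 = 1426

north_avg=312.1, priority_sum=1426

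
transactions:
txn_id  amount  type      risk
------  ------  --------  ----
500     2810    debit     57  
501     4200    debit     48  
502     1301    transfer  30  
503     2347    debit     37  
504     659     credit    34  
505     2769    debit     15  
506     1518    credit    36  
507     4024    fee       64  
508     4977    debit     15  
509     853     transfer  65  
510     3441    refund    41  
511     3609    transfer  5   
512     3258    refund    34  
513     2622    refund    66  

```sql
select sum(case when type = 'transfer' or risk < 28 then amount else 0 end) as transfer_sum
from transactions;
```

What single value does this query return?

txn_id=500: ✗
txn_id=501: ✗
txn_id=502: ✓ → 1301
txn_id=503: ✗
txn_id=504: ✗
txn_id=505: ✓ → 2769
txn_id=506: ✗
txn_id=507: ✗
txn_id=508: ✓ → 4977
txn_id=509: ✓ → 853
txn_id=510: ✗
txn_id=511: ✓ → 3609
txn_id=512: ✗
txn_id=513: ✗
transfer_sum = 1301 + 2769 + 4977 + 853 + 3609 = 13509

13509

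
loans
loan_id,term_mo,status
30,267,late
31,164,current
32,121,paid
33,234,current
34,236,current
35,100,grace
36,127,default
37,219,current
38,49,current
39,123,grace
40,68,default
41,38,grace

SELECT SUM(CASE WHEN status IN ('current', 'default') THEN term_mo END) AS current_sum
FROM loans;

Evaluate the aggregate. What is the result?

1097

loan_id=30: ✗
loan_id=31: ✓ → 164
loan_id=32: ✗
loan_id=33: ✓ → 234
loan_id=34: ✓ → 236
loan_id=35: ✗
loan_id=36: ✓ → 127
loan_id=37: ✓ → 219
loan_id=38: ✓ → 49
loan_id=39: ✗
loan_id=40: ✓ → 68
loan_id=41: ✗
current_sum = 164 + 234 + 236 + 127 + 219 + 49 + 68 = 1097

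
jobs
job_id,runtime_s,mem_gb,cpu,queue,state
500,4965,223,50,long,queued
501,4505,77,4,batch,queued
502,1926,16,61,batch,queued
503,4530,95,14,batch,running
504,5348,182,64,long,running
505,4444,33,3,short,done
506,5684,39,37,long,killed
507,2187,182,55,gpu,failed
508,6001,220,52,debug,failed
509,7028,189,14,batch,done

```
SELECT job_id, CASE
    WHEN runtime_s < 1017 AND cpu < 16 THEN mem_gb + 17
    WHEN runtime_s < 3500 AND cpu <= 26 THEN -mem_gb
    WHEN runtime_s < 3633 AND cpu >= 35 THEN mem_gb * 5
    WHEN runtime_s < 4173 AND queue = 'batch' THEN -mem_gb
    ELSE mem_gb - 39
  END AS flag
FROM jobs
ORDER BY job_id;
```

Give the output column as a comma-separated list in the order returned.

184, 38, 80, 56, 143, -6, 0, 910, 181, 150

job_id=500: ELSE → 184
job_id=501: ELSE → 38
job_id=502: runtime_s < 3633 AND cpu >= 35 → 80
job_id=503: ELSE → 56
job_id=504: ELSE → 143
job_id=505: ELSE → -6
job_id=506: ELSE → 0
job_id=507: runtime_s < 3633 AND cpu >= 35 → 910
job_id=508: ELSE → 181
job_id=509: ELSE → 150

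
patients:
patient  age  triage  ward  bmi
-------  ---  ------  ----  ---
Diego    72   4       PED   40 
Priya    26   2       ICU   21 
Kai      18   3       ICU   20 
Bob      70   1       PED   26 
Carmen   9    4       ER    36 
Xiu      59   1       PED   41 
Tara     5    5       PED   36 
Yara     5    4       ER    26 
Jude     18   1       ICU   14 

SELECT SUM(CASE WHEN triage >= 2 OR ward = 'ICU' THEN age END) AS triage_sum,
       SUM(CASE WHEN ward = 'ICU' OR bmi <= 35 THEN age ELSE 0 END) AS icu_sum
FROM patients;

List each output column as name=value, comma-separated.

[triage_sum: triage >= 2 OR ward = 'ICU']
patient=Diego: ✓ → 72
patient=Priya: ✓ → 26
patient=Kai: ✓ → 18
patient=Bob: ✗
patient=Carmen: ✓ → 9
patient=Xiu: ✗
patient=Tara: ✓ → 5
patient=Yara: ✓ → 5
patient=Jude: ✓ → 18
triage_sum = 72 + 26 + 18 + 9 + 5 + 5 + 18 = 153
—
[icu_sum: ward = 'ICU' OR bmi <= 35]
patient=Diego: ✗
patient=Priya: ✓ → 26
patient=Kai: ✓ → 18
patient=Bob: ✓ → 70
patient=Carmen: ✗
patient=Xiu: ✗
patient=Tara: ✗
patient=Yara: ✓ → 5
patient=Jude: ✓ → 18
icu_sum = 26 + 18 + 70 + 5 + 18 = 137

triage_sum=153, icu_sum=137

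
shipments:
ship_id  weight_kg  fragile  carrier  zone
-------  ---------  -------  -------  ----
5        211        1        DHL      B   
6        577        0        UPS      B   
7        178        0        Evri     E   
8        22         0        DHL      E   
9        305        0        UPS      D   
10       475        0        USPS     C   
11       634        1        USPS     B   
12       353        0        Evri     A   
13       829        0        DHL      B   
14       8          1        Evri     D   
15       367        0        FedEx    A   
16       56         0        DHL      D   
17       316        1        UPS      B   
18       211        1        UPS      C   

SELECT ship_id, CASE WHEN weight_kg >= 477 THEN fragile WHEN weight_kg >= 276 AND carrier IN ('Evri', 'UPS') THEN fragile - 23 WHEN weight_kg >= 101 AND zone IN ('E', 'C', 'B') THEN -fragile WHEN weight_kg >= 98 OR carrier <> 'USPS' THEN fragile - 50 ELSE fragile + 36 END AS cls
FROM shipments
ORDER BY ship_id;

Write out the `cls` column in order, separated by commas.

ship_id=5: weight_kg >= 101 AND zone IN ('E', 'C', 'B') → -1
ship_id=6: weight_kg >= 477 → 0
ship_id=7: weight_kg >= 101 AND zone IN ('E', 'C', 'B') → 0
ship_id=8: weight_kg >= 98 OR carrier <> 'USPS' → -50
ship_id=9: weight_kg >= 276 AND carrier IN ('Evri', 'UPS') → -23
ship_id=10: weight_kg >= 101 AND zone IN ('E', 'C', 'B') → 0
ship_id=11: weight_kg >= 477 → 1
ship_id=12: weight_kg >= 276 AND carrier IN ('Evri', 'UPS') → -23
ship_id=13: weight_kg >= 477 → 0
ship_id=14: weight_kg >= 98 OR carrier <> 'USPS' → -49
ship_id=15: weight_kg >= 98 OR carrier <> 'USPS' → -50
ship_id=16: weight_kg >= 98 OR carrier <> 'USPS' → -50
ship_id=17: weight_kg >= 276 AND carrier IN ('Evri', 'UPS') → -22
ship_id=18: weight_kg >= 101 AND zone IN ('E', 'C', 'B') → -1

-1, 0, 0, -50, -23, 0, 1, -23, 0, -49, -50, -50, -22, -1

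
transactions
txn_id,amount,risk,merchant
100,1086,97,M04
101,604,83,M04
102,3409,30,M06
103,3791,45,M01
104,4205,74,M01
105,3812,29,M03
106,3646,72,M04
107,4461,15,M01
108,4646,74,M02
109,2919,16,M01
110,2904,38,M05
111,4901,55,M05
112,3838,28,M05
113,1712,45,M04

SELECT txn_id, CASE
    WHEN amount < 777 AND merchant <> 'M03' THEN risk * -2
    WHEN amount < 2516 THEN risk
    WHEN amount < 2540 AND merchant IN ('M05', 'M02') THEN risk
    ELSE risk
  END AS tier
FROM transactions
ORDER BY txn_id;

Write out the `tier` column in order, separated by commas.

97, -166, 30, 45, 74, 29, 72, 15, 74, 16, 38, 55, 28, 45

txn_id=100: amount < 2516 → 97
txn_id=101: amount < 777 AND merchant <> 'M03' → -166
txn_id=102: ELSE → 30
txn_id=103: ELSE → 45
txn_id=104: ELSE → 74
txn_id=105: ELSE → 29
txn_id=106: ELSE → 72
txn_id=107: ELSE → 15
txn_id=108: ELSE → 74
txn_id=109: ELSE → 16
txn_id=110: ELSE → 38
txn_id=111: ELSE → 55
txn_id=112: ELSE → 28
txn_id=113: amount < 2516 → 45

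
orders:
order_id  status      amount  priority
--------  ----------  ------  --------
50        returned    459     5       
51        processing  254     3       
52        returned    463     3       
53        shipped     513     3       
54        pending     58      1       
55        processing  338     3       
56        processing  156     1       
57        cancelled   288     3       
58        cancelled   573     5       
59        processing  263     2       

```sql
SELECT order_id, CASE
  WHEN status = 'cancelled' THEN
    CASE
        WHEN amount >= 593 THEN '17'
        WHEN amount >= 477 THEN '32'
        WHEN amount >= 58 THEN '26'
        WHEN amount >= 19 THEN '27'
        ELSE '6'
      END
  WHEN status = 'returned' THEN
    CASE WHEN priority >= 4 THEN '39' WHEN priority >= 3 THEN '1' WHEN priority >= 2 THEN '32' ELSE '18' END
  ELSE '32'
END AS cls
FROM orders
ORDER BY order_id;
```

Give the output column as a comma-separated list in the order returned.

39, 32, 1, 32, 32, 32, 32, 26, 32, 32

order_id=50: status='returned' → inner[priority >= 4] → 39
order_id=51: status='processing' → outer ELSE → 32
order_id=52: status='returned' → inner[priority >= 3] → 1
order_id=53: status='shipped' → outer ELSE → 32
order_id=54: status='pending' → outer ELSE → 32
order_id=55: status='processing' → outer ELSE → 32
order_id=56: status='processing' → outer ELSE → 32
order_id=57: status='cancelled' → inner[amount >= 58] → 26
order_id=58: status='cancelled' → inner[amount >= 477] → 32
order_id=59: status='processing' → outer ELSE → 32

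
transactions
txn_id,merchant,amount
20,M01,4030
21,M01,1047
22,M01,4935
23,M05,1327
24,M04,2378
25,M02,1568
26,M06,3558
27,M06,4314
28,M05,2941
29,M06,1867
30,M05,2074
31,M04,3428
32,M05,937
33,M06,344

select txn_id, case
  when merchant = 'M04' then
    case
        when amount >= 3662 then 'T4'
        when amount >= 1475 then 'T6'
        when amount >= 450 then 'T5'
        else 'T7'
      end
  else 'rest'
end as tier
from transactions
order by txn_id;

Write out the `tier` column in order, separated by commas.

txn_id=20: merchant='M01' → outer ELSE → rest
txn_id=21: merchant='M01' → outer ELSE → rest
txn_id=22: merchant='M01' → outer ELSE → rest
txn_id=23: merchant='M05' → outer ELSE → rest
txn_id=24: merchant='M04' → inner[amount >= 1475] → T6
txn_id=25: merchant='M02' → outer ELSE → rest
txn_id=26: merchant='M06' → outer ELSE → rest
txn_id=27: merchant='M06' → outer ELSE → rest
txn_id=28: merchant='M05' → outer ELSE → rest
txn_id=29: merchant='M06' → outer ELSE → rest
txn_id=30: merchant='M05' → outer ELSE → rest
txn_id=31: merchant='M04' → inner[amount >= 1475] → T6
txn_id=32: merchant='M05' → outer ELSE → rest
txn_id=33: merchant='M06' → outer ELSE → rest

rest, rest, rest, rest, T6, rest, rest, rest, rest, rest, rest, T6, rest, rest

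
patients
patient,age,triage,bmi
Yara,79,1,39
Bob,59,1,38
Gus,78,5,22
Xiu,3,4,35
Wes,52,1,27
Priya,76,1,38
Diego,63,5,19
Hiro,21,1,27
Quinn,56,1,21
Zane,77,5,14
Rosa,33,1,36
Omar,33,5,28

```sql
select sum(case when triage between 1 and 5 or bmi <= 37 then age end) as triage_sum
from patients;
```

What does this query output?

630

patient=Yara: ✓ → 79
patient=Bob: ✓ → 59
patient=Gus: ✓ → 78
patient=Xiu: ✓ → 3
patient=Wes: ✓ → 52
patient=Priya: ✓ → 76
patient=Diego: ✓ → 63
patient=Hiro: ✓ → 21
patient=Quinn: ✓ → 56
patient=Zane: ✓ → 77
patient=Rosa: ✓ → 33
patient=Omar: ✓ → 33
triage_sum = 79 + 59 + 78 + 3 + 52 + 76 + 63 + 21 + 56 + 77 + 33 + 33 = 630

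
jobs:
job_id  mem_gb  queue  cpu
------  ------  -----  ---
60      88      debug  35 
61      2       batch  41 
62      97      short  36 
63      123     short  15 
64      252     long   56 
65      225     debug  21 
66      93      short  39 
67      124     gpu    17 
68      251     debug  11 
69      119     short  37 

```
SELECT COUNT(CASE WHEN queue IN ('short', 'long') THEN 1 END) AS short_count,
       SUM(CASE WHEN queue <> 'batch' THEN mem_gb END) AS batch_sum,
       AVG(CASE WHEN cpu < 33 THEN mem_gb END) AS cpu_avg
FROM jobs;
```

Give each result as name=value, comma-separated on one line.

[short_count: queue IN ('short', 'long')]
job_id=60: ✗
job_id=61: ✗
job_id=62: ✓ → 1
job_id=63: ✓ → 1
job_id=64: ✓ → 1
job_id=65: ✗
job_id=66: ✓ → 1
job_id=67: ✗
job_id=68: ✗
job_id=69: ✓ → 1
short_count = COUNT(1, 1, 1, 1, 1) = 5
—
[batch_sum: queue <> 'batch']
job_id=60: ✓ → 88
job_id=61: ✗
job_id=62: ✓ → 97
job_id=63: ✓ → 123
job_id=64: ✓ → 252
job_id=65: ✓ → 225
job_id=66: ✓ → 93
job_id=67: ✓ → 124
job_id=68: ✓ → 251
job_id=69: ✓ → 119
batch_sum = 88 + 97 + 123 + 252 + 225 + 93 + 124 + 251 + 119 = 1372
—
[cpu_avg: cpu < 33]
job_id=60: ✗
job_id=61: ✗
job_id=62: ✗
job_id=63: ✓ → 123
job_id=64: ✗
job_id=65: ✓ → 225
job_id=66: ✗
job_id=67: ✓ → 124
job_id=68: ✓ → 251
job_id=69: ✗
cpu_avg = (123 + 225 + 124 + 251) / 4 = 180.75

short_count=5, batch_sum=1372, cpu_avg=180.75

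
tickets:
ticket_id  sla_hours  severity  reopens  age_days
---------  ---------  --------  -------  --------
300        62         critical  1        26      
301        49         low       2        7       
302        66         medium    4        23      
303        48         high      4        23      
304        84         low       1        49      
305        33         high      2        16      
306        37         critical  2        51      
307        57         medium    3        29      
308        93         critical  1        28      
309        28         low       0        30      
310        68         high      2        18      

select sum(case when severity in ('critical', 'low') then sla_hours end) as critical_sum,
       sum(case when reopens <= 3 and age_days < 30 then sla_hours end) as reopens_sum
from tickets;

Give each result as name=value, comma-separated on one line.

critical_sum=353, reopens_sum=362

[critical_sum: severity in ('critical', 'low')]
ticket_id=300: ✓ → 62
ticket_id=301: ✓ → 49
ticket_id=302: ✗
ticket_id=303: ✗
ticket_id=304: ✓ → 84
ticket_id=305: ✗
ticket_id=306: ✓ → 37
ticket_id=307: ✗
ticket_id=308: ✓ → 93
ticket_id=309: ✓ → 28
ticket_id=310: ✗
critical_sum = 62 + 49 + 84 + 37 + 93 + 28 = 353
—
[reopens_sum: reopens <= 3 and age_days < 30]
ticket_id=300: ✓ → 62
ticket_id=301: ✓ → 49
ticket_id=302: ✗
ticket_id=303: ✗
ticket_id=304: ✗
ticket_id=305: ✓ → 33
ticket_id=306: ✗
ticket_id=307: ✓ → 57
ticket_id=308: ✓ → 93
ticket_id=309: ✗
ticket_id=310: ✓ → 68
reopens_sum = 62 + 49 + 33 + 57 + 93 + 68 = 362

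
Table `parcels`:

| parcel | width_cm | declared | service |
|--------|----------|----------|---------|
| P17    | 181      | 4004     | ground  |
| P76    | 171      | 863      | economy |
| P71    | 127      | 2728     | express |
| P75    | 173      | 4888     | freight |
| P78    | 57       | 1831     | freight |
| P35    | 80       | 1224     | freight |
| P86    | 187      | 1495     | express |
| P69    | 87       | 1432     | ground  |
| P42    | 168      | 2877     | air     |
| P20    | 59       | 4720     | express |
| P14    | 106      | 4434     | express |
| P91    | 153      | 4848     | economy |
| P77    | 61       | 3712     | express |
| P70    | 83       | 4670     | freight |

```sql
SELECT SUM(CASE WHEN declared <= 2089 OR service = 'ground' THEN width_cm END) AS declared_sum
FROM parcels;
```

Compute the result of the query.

763

parcel=P17: ✓ → 181
parcel=P76: ✓ → 171
parcel=P71: ✗
parcel=P75: ✗
parcel=P78: ✓ → 57
parcel=P35: ✓ → 80
parcel=P86: ✓ → 187
parcel=P69: ✓ → 87
parcel=P42: ✗
parcel=P20: ✗
parcel=P14: ✗
parcel=P91: ✗
parcel=P77: ✗
parcel=P70: ✗
declared_sum = 181 + 171 + 57 + 80 + 187 + 87 = 763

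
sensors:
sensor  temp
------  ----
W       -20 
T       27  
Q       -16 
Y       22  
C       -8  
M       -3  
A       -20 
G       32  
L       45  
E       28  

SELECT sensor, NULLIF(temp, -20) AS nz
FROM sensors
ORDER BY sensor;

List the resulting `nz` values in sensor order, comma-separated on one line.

NULL, -8, 28, 32, 45, -3, -16, 27, NULL, 22

sensor=A: temp=-20 vs -20: equal → NULL
sensor=C: temp=-8 vs -20: differ → -8
sensor=E: temp=28 vs -20: differ → 28
sensor=G: temp=32 vs -20: differ → 32
sensor=L: temp=45 vs -20: differ → 45
sensor=M: temp=-3 vs -20: differ → -3
sensor=Q: temp=-16 vs -20: differ → -16
sensor=T: temp=27 vs -20: differ → 27
sensor=W: temp=-20 vs -20: equal → NULL
sensor=Y: temp=22 vs -20: differ → 22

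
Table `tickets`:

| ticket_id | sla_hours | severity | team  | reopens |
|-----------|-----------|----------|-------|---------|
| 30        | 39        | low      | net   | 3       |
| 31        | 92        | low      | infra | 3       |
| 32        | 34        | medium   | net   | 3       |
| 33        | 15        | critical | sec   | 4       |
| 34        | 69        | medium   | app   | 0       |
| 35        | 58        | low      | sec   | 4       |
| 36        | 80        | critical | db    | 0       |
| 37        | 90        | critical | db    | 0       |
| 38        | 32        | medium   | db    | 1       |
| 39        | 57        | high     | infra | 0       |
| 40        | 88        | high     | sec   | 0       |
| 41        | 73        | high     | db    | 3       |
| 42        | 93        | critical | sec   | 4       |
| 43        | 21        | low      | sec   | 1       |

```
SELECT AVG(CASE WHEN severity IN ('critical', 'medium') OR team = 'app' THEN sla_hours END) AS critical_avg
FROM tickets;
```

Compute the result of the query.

59

ticket_id=30: ✗
ticket_id=31: ✗
ticket_id=32: ✓ → 34
ticket_id=33: ✓ → 15
ticket_id=34: ✓ → 69
ticket_id=35: ✗
ticket_id=36: ✓ → 80
ticket_id=37: ✓ → 90
ticket_id=38: ✓ → 32
ticket_id=39: ✗
ticket_id=40: ✗
ticket_id=41: ✗
ticket_id=42: ✓ → 93
ticket_id=43: ✗
critical_avg = (34 + 15 + 69 + 80 + 90 + 32 + 93) / 7 = 59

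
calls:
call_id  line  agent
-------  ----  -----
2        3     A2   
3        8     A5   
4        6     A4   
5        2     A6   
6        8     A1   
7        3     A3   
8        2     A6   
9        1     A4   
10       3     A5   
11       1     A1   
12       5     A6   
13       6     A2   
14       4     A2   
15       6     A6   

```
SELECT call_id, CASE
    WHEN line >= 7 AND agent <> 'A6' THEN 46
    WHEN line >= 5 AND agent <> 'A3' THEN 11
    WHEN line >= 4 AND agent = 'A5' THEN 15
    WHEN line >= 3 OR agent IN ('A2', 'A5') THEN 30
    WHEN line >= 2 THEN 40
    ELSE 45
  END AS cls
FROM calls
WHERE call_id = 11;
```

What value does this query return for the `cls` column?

call_id = 11: line=1, agent=A1.
line >= 7 AND agent <> 'A6' → false
line >= 5 AND agent <> 'A3' → false
line >= 4 AND agent = 'A5' → false
line >= 3 OR agent IN ('A2', 'A5') → false
line >= 2 → false
No prior WHEN matched → ELSE → 45

45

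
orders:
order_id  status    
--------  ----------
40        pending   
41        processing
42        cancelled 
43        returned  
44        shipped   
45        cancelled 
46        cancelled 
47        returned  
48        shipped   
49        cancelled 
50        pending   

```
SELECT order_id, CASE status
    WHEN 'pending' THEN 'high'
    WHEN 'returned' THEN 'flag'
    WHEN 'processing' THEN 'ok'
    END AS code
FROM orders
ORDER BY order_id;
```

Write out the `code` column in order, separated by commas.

order_id=40: status='pending' → high
order_id=41: status='processing' → ok
order_id=42: (no match → NULL) → NULL
order_id=43: status='returned' → flag
order_id=44: (no match → NULL) → NULL
order_id=45: (no match → NULL) → NULL
order_id=46: (no match → NULL) → NULL
order_id=47: status='returned' → flag
order_id=48: (no match → NULL) → NULL
order_id=49: (no match → NULL) → NULL
order_id=50: status='pending' → high

high, ok, NULL, flag, NULL, NULL, NULL, flag, NULL, NULL, high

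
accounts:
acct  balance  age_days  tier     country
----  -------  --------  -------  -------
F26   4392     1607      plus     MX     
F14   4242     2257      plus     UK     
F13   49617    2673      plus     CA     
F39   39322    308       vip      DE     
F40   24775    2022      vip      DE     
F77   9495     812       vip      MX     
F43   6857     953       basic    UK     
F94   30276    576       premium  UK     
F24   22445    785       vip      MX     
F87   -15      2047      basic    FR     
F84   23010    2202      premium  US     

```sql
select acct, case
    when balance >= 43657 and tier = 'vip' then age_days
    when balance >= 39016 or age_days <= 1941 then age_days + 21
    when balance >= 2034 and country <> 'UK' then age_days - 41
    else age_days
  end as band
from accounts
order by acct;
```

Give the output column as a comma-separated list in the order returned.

2694, 2257, 806, 1628, 329, 1981, 974, 833, 2161, 2047, 597

acct=F13: balance >= 39016 or age_days <= 1941 → 2694
acct=F14: ELSE → 2257
acct=F24: balance >= 39016 or age_days <= 1941 → 806
acct=F26: balance >= 39016 or age_days <= 1941 → 1628
acct=F39: balance >= 39016 or age_days <= 1941 → 329
acct=F40: balance >= 2034 and country <> 'UK' → 1981
acct=F43: balance >= 39016 or age_days <= 1941 → 974
acct=F77: balance >= 39016 or age_days <= 1941 → 833
acct=F84: balance >= 2034 and country <> 'UK' → 2161
acct=F87: ELSE → 2047
acct=F94: balance >= 39016 or age_days <= 1941 → 597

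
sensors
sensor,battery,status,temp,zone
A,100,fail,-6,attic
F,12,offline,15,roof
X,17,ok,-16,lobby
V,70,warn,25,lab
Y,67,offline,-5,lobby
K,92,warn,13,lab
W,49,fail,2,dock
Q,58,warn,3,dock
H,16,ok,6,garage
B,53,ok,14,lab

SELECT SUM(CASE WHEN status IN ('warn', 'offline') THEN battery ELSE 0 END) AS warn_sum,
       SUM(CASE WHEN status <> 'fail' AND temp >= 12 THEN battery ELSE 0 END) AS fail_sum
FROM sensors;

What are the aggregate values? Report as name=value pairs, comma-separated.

warn_sum=299, fail_sum=227

[warn_sum: status IN ('warn', 'offline')]
sensor=A: ✗
sensor=F: ✓ → 12
sensor=X: ✗
sensor=V: ✓ → 70
sensor=Y: ✓ → 67
sensor=K: ✓ → 92
sensor=W: ✗
sensor=Q: ✓ → 58
sensor=H: ✗
sensor=B: ✗
warn_sum = 12 + 70 + 67 + 92 + 58 = 299
—
[fail_sum: status <> 'fail' AND temp >= 12]
sensor=A: ✗
sensor=F: ✓ → 12
sensor=X: ✗
sensor=V: ✓ → 70
sensor=Y: ✗
sensor=K: ✓ → 92
sensor=W: ✗
sensor=Q: ✗
sensor=H: ✗
sensor=B: ✓ → 53
fail_sum = 12 + 70 + 92 + 53 = 227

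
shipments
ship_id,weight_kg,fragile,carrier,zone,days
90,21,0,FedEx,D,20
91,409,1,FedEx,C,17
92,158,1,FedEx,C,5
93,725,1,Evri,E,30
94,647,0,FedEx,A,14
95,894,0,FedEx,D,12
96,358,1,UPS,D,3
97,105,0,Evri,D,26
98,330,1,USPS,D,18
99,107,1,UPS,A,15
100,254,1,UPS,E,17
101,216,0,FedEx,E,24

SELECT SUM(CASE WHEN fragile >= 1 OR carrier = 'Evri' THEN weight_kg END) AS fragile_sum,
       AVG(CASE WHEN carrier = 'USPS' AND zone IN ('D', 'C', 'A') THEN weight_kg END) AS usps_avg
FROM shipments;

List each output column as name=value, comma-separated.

fragile_sum=2446, usps_avg=330

[fragile_sum: fragile >= 1 OR carrier = 'Evri']
ship_id=90: ✗
ship_id=91: ✓ → 409
ship_id=92: ✓ → 158
ship_id=93: ✓ → 725
ship_id=94: ✗
ship_id=95: ✗
ship_id=96: ✓ → 358
ship_id=97: ✓ → 105
ship_id=98: ✓ → 330
ship_id=99: ✓ → 107
ship_id=100: ✓ → 254
ship_id=101: ✗
fragile_sum = 409 + 158 + 725 + 358 + 105 + 330 + 107 + 254 = 2446
—
[usps_avg: carrier = 'USPS' AND zone IN ('D', 'C', 'A')]
ship_id=90: ✗
ship_id=91: ✗
ship_id=92: ✗
ship_id=93: ✗
ship_id=94: ✗
ship_id=95: ✗
ship_id=96: ✗
ship_id=97: ✗
ship_id=98: ✓ → 330
ship_id=99: ✗
ship_id=100: ✗
ship_id=101: ✗
usps_avg = 330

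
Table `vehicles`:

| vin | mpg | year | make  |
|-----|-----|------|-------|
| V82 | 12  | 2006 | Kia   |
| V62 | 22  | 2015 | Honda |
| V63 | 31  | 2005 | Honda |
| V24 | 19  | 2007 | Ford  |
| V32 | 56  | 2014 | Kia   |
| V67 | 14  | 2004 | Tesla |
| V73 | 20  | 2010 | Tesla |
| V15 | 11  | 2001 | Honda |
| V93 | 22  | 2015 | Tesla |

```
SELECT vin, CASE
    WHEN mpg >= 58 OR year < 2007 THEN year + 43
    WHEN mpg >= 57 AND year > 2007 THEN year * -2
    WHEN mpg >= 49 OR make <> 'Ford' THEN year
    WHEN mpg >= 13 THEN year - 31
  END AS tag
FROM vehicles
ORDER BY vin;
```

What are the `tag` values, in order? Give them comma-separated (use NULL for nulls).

2044, 1976, 2014, 2015, 2048, 2047, 2010, 2049, 2015

vin=V15: mpg >= 58 OR year < 2007 → 2044
vin=V24: mpg >= 13 → 1976
vin=V32: mpg >= 49 OR make <> 'Ford' → 2014
vin=V62: mpg >= 49 OR make <> 'Ford' → 2015
vin=V63: mpg >= 58 OR year < 2007 → 2048
vin=V67: mpg >= 58 OR year < 2007 → 2047
vin=V73: mpg >= 49 OR make <> 'Ford' → 2010
vin=V82: mpg >= 58 OR year < 2007 → 2049
vin=V93: mpg >= 49 OR make <> 'Ford' → 2015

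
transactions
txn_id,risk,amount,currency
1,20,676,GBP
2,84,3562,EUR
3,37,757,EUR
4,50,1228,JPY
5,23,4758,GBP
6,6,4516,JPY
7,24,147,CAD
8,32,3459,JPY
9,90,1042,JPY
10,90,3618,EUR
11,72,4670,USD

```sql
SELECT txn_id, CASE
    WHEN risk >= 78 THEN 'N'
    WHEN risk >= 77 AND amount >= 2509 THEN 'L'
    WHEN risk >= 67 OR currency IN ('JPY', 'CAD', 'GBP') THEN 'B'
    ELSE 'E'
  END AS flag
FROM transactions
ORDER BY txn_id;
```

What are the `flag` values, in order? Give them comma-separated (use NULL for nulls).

txn_id=1: risk >= 67 OR currency IN ('JPY', 'CAD', 'GBP') → B
txn_id=2: risk >= 78 → N
txn_id=3: ELSE → E
txn_id=4: risk >= 67 OR currency IN ('JPY', 'CAD', 'GBP') → B
txn_id=5: risk >= 67 OR currency IN ('JPY', 'CAD', 'GBP') → B
txn_id=6: risk >= 67 OR currency IN ('JPY', 'CAD', 'GBP') → B
txn_id=7: risk >= 67 OR currency IN ('JPY', 'CAD', 'GBP') → B
txn_id=8: risk >= 67 OR currency IN ('JPY', 'CAD', 'GBP') → B
txn_id=9: risk >= 78 → N
txn_id=10: risk >= 78 → N
txn_id=11: risk >= 67 OR currency IN ('JPY', 'CAD', 'GBP') → B

B, N, E, B, B, B, B, B, N, N, B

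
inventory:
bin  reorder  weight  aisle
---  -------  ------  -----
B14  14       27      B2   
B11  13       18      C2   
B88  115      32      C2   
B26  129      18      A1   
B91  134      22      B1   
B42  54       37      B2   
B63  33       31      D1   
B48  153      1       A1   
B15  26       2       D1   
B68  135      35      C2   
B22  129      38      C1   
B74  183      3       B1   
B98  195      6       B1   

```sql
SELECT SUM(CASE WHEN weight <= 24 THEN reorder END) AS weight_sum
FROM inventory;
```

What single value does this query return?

833

bin=B14: ✗
bin=B11: ✓ → 13
bin=B88: ✗
bin=B26: ✓ → 129
bin=B91: ✓ → 134
bin=B42: ✗
bin=B63: ✗
bin=B48: ✓ → 153
bin=B15: ✓ → 26
bin=B68: ✗
bin=B22: ✗
bin=B74: ✓ → 183
bin=B98: ✓ → 195
weight_sum = 13 + 129 + 134 + 153 + 26 + 183 + 195 = 833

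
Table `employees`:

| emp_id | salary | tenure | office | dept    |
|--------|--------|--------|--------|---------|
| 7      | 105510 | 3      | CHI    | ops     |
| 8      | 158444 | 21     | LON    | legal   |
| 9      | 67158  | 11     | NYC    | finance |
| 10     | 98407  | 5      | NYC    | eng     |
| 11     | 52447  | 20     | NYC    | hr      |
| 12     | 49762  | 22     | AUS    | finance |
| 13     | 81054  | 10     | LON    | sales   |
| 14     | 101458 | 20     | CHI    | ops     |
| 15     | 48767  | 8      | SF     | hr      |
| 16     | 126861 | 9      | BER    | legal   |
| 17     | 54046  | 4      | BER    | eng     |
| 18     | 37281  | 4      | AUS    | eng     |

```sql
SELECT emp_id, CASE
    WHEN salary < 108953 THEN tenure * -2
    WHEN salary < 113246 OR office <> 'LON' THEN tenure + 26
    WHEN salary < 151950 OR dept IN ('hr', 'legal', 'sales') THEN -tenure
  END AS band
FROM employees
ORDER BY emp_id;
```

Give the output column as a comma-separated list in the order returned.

-6, -21, -22, -10, -40, -44, -20, -40, -16, 35, -8, -8

emp_id=7: salary < 108953 → -6
emp_id=8: salary < 151950 OR dept IN ('hr', 'legal', 'sales') → -21
emp_id=9: salary < 108953 → -22
emp_id=10: salary < 108953 → -10
emp_id=11: salary < 108953 → -40
emp_id=12: salary < 108953 → -44
emp_id=13: salary < 108953 → -20
emp_id=14: salary < 108953 → -40
emp_id=15: salary < 108953 → -16
emp_id=16: salary < 113246 OR office <> 'LON' → 35
emp_id=17: salary < 108953 → -8
emp_id=18: salary < 108953 → -8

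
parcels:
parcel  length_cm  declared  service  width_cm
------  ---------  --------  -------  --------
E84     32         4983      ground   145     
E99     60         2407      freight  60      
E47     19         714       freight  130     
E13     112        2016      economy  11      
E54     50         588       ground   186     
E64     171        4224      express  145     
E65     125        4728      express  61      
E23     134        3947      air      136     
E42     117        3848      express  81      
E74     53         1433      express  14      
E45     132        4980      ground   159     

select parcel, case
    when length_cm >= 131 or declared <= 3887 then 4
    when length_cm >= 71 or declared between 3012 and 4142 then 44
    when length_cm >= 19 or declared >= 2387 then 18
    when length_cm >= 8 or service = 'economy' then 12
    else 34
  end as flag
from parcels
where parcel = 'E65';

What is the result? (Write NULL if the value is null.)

parcel = E65: length_cm=125, declared=4728, service=express, width_cm=61.
length_cm >= 131 or declared <= 3887 → false
length_cm >= 71 or declared between 3012 and 4142 → true → 44

44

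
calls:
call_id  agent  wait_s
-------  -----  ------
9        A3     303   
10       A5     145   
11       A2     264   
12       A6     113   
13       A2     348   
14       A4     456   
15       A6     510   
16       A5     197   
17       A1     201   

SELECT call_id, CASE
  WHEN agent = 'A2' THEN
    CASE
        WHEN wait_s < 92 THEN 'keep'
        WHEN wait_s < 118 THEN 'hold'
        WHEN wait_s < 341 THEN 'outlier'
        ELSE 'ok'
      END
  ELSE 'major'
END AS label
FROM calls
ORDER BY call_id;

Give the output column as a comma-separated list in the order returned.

call_id=9: agent='A3' → outer ELSE → major
call_id=10: agent='A5' → outer ELSE → major
call_id=11: agent='A2' → inner[wait_s < 341] → outlier
call_id=12: agent='A6' → outer ELSE → major
call_id=13: agent='A2' → inner[ELSE] → ok
call_id=14: agent='A4' → outer ELSE → major
call_id=15: agent='A6' → outer ELSE → major
call_id=16: agent='A5' → outer ELSE → major
call_id=17: agent='A1' → outer ELSE → major

major, major, outlier, major, ok, major, major, major, major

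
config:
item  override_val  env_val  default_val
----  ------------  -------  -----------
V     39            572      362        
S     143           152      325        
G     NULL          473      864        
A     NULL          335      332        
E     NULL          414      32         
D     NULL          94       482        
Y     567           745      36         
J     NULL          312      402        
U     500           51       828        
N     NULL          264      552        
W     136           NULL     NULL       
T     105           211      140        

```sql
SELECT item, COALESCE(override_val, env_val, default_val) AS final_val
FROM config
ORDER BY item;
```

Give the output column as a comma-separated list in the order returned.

item=A: override_val=NULL, env_val=335 → 335
item=D: override_val=NULL, env_val=94 → 94
item=E: override_val=NULL, env_val=414 → 414
item=G: override_val=NULL, env_val=473 → 473
item=J: override_val=NULL, env_val=312 → 312
item=N: override_val=NULL, env_val=264 → 264
item=S: override_val=143 → 143
item=T: override_val=105 → 105
item=U: override_val=500 → 500
item=V: override_val=39 → 39
item=W: override_val=136 → 136
item=Y: override_val=567 → 567

335, 94, 414, 473, 312, 264, 143, 105, 500, 39, 136, 567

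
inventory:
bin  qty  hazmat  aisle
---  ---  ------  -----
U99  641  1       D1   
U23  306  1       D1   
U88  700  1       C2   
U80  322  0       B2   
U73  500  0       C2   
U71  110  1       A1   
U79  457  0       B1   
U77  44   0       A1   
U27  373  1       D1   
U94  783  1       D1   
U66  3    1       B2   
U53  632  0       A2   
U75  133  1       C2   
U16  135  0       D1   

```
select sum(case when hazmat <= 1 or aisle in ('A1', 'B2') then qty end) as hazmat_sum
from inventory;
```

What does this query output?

5139

bin=U99: ✓ → 641
bin=U23: ✓ → 306
bin=U88: ✓ → 700
bin=U80: ✓ → 322
bin=U73: ✓ → 500
bin=U71: ✓ → 110
bin=U79: ✓ → 457
bin=U77: ✓ → 44
bin=U27: ✓ → 373
bin=U94: ✓ → 783
bin=U66: ✓ → 3
bin=U53: ✓ → 632
bin=U75: ✓ → 133
bin=U16: ✓ → 135
hazmat_sum = 641 + 306 + 700 + 322 + 500 + 110 + 457 + 44 + 373 + 783 + 3 + 632 + 133 + 135 = 5139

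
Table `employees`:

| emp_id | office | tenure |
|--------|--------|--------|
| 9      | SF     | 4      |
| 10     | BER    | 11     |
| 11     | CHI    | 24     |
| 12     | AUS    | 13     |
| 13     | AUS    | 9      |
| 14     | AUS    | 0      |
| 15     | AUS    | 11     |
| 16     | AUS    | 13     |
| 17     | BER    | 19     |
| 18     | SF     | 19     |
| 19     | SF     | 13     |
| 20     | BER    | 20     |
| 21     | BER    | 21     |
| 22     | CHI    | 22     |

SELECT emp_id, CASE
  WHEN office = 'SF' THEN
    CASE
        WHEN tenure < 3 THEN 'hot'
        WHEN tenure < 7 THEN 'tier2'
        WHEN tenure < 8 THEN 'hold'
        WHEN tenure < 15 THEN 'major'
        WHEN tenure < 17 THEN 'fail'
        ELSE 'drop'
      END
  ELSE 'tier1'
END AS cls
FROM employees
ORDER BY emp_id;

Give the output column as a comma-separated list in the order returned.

emp_id=9: office='SF' → inner[tenure < 7] → tier2
emp_id=10: office='BER' → outer ELSE → tier1
emp_id=11: office='CHI' → outer ELSE → tier1
emp_id=12: office='AUS' → outer ELSE → tier1
emp_id=13: office='AUS' → outer ELSE → tier1
emp_id=14: office='AUS' → outer ELSE → tier1
emp_id=15: office='AUS' → outer ELSE → tier1
emp_id=16: office='AUS' → outer ELSE → tier1
emp_id=17: office='BER' → outer ELSE → tier1
emp_id=18: office='SF' → inner[ELSE] → drop
emp_id=19: office='SF' → inner[tenure < 15] → major
emp_id=20: office='BER' → outer ELSE → tier1
emp_id=21: office='BER' → outer ELSE → tier1
emp_id=22: office='CHI' → outer ELSE → tier1

tier2, tier1, tier1, tier1, tier1, tier1, tier1, tier1, tier1, drop, major, tier1, tier1, tier1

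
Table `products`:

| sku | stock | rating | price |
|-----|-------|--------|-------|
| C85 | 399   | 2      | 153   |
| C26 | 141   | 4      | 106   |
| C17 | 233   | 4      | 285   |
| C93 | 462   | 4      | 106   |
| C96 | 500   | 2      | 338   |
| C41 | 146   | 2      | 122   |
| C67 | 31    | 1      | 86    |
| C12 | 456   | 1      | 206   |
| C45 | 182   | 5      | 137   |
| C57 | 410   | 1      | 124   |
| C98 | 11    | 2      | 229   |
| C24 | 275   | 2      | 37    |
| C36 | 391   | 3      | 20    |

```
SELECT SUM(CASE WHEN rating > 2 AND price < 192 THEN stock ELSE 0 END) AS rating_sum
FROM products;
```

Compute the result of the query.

sku=C85: ✗
sku=C26: ✓ → 141
sku=C17: ✗
sku=C93: ✓ → 462
sku=C96: ✗
sku=C41: ✗
sku=C67: ✗
sku=C12: ✗
sku=C45: ✓ → 182
sku=C57: ✗
sku=C98: ✗
sku=C24: ✗
sku=C36: ✓ → 391
rating_sum = 141 + 462 + 182 + 391 = 1176

1176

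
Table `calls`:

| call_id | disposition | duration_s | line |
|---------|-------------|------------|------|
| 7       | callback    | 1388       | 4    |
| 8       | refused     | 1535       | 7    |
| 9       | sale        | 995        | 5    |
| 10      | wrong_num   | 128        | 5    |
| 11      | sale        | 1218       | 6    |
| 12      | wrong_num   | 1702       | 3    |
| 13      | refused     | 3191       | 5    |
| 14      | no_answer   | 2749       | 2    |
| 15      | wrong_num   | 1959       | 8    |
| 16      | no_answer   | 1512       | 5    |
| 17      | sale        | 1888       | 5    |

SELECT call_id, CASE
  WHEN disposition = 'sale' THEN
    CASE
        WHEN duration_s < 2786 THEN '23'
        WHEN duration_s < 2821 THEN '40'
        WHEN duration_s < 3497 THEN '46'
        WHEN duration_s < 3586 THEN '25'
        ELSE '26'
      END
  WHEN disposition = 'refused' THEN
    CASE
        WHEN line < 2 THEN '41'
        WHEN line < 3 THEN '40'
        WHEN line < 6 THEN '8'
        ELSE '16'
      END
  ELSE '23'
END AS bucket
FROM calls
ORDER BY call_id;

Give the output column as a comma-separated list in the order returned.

23, 16, 23, 23, 23, 23, 8, 23, 23, 23, 23

call_id=7: disposition='callback' → outer ELSE → 23
call_id=8: disposition='refused' → inner[ELSE] → 16
call_id=9: disposition='sale' → inner[duration_s < 2786] → 23
call_id=10: disposition='wrong_num' → outer ELSE → 23
call_id=11: disposition='sale' → inner[duration_s < 2786] → 23
call_id=12: disposition='wrong_num' → outer ELSE → 23
call_id=13: disposition='refused' → inner[line < 6] → 8
call_id=14: disposition='no_answer' → outer ELSE → 23
call_id=15: disposition='wrong_num' → outer ELSE → 23
call_id=16: disposition='no_answer' → outer ELSE → 23
call_id=17: disposition='sale' → inner[duration_s < 2786] → 23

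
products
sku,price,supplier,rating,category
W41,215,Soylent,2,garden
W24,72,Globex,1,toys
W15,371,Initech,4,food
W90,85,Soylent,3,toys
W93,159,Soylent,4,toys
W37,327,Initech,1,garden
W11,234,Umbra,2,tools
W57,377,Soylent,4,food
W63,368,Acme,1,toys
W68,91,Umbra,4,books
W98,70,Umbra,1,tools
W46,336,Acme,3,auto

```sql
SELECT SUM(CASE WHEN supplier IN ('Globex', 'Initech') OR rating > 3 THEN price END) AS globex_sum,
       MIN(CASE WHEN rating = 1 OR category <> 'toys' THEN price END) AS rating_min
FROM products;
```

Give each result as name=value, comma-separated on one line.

globex_sum=1397, rating_min=70

[globex_sum: supplier IN ('Globex', 'Initech') OR rating > 3]
sku=W41: ✗
sku=W24: ✓ → 72
sku=W15: ✓ → 371
sku=W90: ✗
sku=W93: ✓ → 159
sku=W37: ✓ → 327
sku=W11: ✗
sku=W57: ✓ → 377
sku=W63: ✗
sku=W68: ✓ → 91
sku=W98: ✗
sku=W46: ✗
globex_sum = 72 + 371 + 159 + 327 + 377 + 91 = 1397
—
[rating_min: rating = 1 OR category <> 'toys']
sku=W41: ✓ → 215
sku=W24: ✓ → 72
sku=W15: ✓ → 371
sku=W90: ✗
sku=W93: ✗
sku=W37: ✓ → 327
sku=W11: ✓ → 234
sku=W57: ✓ → 377
sku=W63: ✓ → 368
sku=W68: ✓ → 91
sku=W98: ✓ → 70
sku=W46: ✓ → 336
rating_min = MIN(215, 72, 371, 327, 234, 377, 368, 91, 70, 336) = 70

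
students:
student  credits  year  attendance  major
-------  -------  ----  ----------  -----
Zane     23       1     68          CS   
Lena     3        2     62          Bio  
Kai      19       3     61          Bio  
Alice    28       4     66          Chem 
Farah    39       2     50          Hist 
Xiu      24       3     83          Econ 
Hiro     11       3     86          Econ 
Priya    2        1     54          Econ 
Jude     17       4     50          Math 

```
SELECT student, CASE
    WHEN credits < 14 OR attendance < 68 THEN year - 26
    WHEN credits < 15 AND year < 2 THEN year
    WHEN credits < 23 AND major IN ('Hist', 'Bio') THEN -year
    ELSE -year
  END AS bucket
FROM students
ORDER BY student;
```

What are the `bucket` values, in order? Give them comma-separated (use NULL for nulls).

student=Alice: credits < 14 OR attendance < 68 → -22
student=Farah: credits < 14 OR attendance < 68 → -24
student=Hiro: credits < 14 OR attendance < 68 → -23
student=Jude: credits < 14 OR attendance < 68 → -22
student=Kai: credits < 14 OR attendance < 68 → -23
student=Lena: credits < 14 OR attendance < 68 → -24
student=Priya: credits < 14 OR attendance < 68 → -25
student=Xiu: ELSE → -3
student=Zane: ELSE → -1

-22, -24, -23, -22, -23, -24, -25, -3, -1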